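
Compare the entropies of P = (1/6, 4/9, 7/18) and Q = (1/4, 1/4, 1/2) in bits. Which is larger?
Q

Computing entropies in bits:
H(P) = 1.4807
H(Q) = 1.5000

Distribution Q has higher entropy.

Intuition: The distribution closer to uniform (more spread out) has higher entropy.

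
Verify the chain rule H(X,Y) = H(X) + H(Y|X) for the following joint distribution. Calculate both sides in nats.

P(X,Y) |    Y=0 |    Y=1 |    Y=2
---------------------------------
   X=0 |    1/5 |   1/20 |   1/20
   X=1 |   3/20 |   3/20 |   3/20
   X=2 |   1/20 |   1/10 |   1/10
H(X,Y) = 2.0855, H(X) = 1.0671, H(Y|X) = 1.0184 (all in nats)

Chain rule: H(X,Y) = H(X) + H(Y|X)

Left side — joint entropy directly:
H(X,Y) = -Σ p(x,y) log p(x,y) = 2.0855 nats

Right side — compute H(Y|X) from the conditional distributions:
P(X) = (3/10, 9/20, 1/4), so H(X) = 1.0671 nats
H(Y|X) = Σ_x P(X=x) · H(Y|X=x):
  P(Y|X=0) = (2/3, 1/6, 1/6), H(Y|X=0) = 0.8676, weight P(X=0) = 3/10
  P(Y|X=1) = (1/3, 1/3, 1/3), H(Y|X=1) = 1.0986, weight P(X=1) = 9/20
  P(Y|X=2) = (1/5, 2/5, 2/5), H(Y|X=2) = 1.0549, weight P(X=2) = 1/4
H(Y|X) = 1.0184 nats

H(X) + H(Y|X) = 1.0671 + 1.0184 = 2.0855 nats

Both sides equal 2.0855 nats. ✓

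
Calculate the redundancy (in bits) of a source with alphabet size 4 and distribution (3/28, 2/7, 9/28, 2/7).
0.0957 bits

Redundancy measures how far a source is from maximum entropy:
R = H_max - H(X)

Maximum entropy for 4 symbols: H_max = log_2(4) = 2.0000 bits
Actual entropy: H(X) = 1.9043 bits
Redundancy: R = 2.0000 - 1.9043 = 0.0957 bits

This redundancy represents potential for compression: the source could be compressed by 0.0957 bits per symbol.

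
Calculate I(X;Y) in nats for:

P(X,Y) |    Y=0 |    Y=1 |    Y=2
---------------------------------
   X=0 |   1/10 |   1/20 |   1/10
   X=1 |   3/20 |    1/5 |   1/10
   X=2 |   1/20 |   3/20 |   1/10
0.0444 nats

Mutual information: I(X;Y) = H(X) + H(Y) - H(X,Y)

Marginals:
P(X) = (1/4, 9/20, 3/10), H(X) = 1.0671 nats
P(Y) = (3/10, 2/5, 3/10), H(Y) = 1.0889 nats

Joint entropy: H(X,Y) = 2.1116 nats

I(X;Y) = 1.0671 + 1.0889 - 2.1116 = 0.0444 nats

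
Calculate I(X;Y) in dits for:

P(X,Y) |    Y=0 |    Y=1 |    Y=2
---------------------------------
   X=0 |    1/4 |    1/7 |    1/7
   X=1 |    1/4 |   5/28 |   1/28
0.0147 dits

Mutual information: I(X;Y) = H(X) + H(Y) - H(X,Y)

Marginals:
P(X) = (15/28, 13/28), H(X) = 0.2999 dits
P(Y) = (1/2, 9/28, 5/28), H(Y) = 0.4426 dits

Joint entropy: H(X,Y) = 0.7278 dits

I(X;Y) = 0.2999 + 0.4426 - 0.7278 = 0.0147 dits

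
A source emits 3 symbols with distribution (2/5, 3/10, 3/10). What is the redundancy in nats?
0.0097 nats

Redundancy measures how far a source is from maximum entropy:
R = H_max - H(X)

Maximum entropy for 3 symbols: H_max = log_e(3) = 1.0986 nats
Actual entropy: H(X) = 1.0889 nats
Redundancy: R = 1.0986 - 1.0889 = 0.0097 nats

This redundancy represents potential for compression: the source could be compressed by 0.0097 nats per symbol.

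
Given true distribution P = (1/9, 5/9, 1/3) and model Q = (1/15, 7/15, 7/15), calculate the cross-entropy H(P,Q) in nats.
0.9784 nats

Cross-entropy: H(P,Q) = -Σ p(x) log q(x)

Alternatively: H(P,Q) = H(P) + D_KL(P||Q)
H(P) = 0.9369 nats
D_KL(P||Q) = 0.0415 nats

H(P,Q) = 0.9369 + 0.0415 = 0.9784 nats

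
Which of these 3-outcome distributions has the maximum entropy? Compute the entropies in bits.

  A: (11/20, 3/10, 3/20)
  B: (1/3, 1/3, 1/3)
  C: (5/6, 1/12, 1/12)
B

For a discrete distribution over n outcomes, entropy is maximized by the uniform distribution.

Computing entropies:
H(A) = 1.4060 bits
H(B) = 1.5850 bits
H(C) = 0.8167 bits

The uniform distribution (where all probabilities equal 1/3) achieves the maximum entropy of log_2(3) = 1.5850 bits.

Distribution B has the highest entropy.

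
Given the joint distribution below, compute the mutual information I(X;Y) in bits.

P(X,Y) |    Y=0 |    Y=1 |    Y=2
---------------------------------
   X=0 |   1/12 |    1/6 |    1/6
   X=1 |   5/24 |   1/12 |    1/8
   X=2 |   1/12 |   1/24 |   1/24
0.0743 bits

Mutual information: I(X;Y) = H(X) + H(Y) - H(X,Y)

Marginals:
P(X) = (5/12, 5/12, 1/6), H(X) = 1.4834 bits
P(Y) = (3/8, 7/24, 1/3), H(Y) = 1.5774 bits

Joint entropy: H(X,Y) = 2.9864 bits

I(X;Y) = 1.4834 + 1.5774 - 2.9864 = 0.0743 bits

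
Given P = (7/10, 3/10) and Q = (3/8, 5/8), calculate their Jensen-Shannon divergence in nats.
0.0541 nats

Jensen-Shannon divergence is:
JSD(P||Q) = 0.5 × D_KL(P||M) + 0.5 × D_KL(Q||M)
where M = 0.5 × (P + Q) is the mixture distribution.

M = 0.5 × (7/10, 3/10) + 0.5 × (3/8, 5/8) = (0.5375, 0.4625)

D_KL(P||M) = 0.0550 nats
D_KL(Q||M) = 0.0532 nats

JSD(P||Q) = 0.5 × 0.0550 + 0.5 × 0.0532 = 0.0541 nats

Unlike KL divergence, JSD is symmetric and bounded: 0 ≤ JSD ≤ log(2).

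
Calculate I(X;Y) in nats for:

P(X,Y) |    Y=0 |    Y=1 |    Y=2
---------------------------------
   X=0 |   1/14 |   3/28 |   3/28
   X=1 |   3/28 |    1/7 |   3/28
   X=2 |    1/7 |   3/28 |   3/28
0.0104 nats

Mutual information: I(X;Y) = H(X) + H(Y) - H(X,Y)

Marginals:
P(X) = (2/7, 5/14, 5/14), H(X) = 1.0934 nats
P(Y) = (9/28, 5/14, 9/28), H(Y) = 1.0974 nats

Joint entropy: H(X,Y) = 2.1804 nats

I(X;Y) = 1.0934 + 1.0974 - 2.1804 = 0.0104 nats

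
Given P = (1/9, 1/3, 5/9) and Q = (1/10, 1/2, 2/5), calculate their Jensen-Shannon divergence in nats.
0.0149 nats

Jensen-Shannon divergence is:
JSD(P||Q) = 0.5 × D_KL(P||M) + 0.5 × D_KL(Q||M)
where M = 0.5 × (P + Q) is the mixture distribution.

M = 0.5 × (1/9, 1/3, 5/9) + 0.5 × (1/10, 1/2, 2/5) = (0.105556, 5/12, 0.477778)

D_KL(P||M) = 0.0151 nats
D_KL(Q||M) = 0.0147 nats

JSD(P||Q) = 0.5 × 0.0151 + 0.5 × 0.0147 = 0.0149 nats

Unlike KL divergence, JSD is symmetric and bounded: 0 ≤ JSD ≤ log(2).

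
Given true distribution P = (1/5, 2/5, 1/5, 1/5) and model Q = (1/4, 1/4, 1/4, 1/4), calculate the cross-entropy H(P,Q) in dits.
0.6021 dits

Cross-entropy: H(P,Q) = -Σ p(x) log q(x)

Alternatively: H(P,Q) = H(P) + D_KL(P||Q)
H(P) = 0.5786 dits
D_KL(P||Q) = 0.0235 dits

H(P,Q) = 0.5786 + 0.0235 = 0.6021 dits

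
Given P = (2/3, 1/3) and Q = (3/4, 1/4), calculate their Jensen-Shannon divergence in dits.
0.0018 dits

Jensen-Shannon divergence is:
JSD(P||Q) = 0.5 × D_KL(P||M) + 0.5 × D_KL(Q||M)
where M = 0.5 × (P + Q) is the mixture distribution.

M = 0.5 × (2/3, 1/3) + 0.5 × (3/4, 1/4) = (17/24, 7/24)

D_KL(P||M) = 0.0018 dits
D_KL(Q||M) = 0.0019 dits

JSD(P||Q) = 0.5 × 0.0018 + 0.5 × 0.0019 = 0.0018 dits

Unlike KL divergence, JSD is symmetric and bounded: 0 ≤ JSD ≤ log(2).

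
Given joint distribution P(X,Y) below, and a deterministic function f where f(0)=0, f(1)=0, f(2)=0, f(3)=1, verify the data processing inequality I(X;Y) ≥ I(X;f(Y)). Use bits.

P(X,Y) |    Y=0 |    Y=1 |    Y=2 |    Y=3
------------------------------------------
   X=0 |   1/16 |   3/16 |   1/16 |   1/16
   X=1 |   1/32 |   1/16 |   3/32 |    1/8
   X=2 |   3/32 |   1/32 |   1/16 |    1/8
I(X;Y) = 0.1454, I(X;f(Y)) = 0.0454, inequality holds: 0.1454 ≥ 0.0454

Data Processing Inequality: For any Markov chain X → Y → Z, we have I(X;Y) ≥ I(X;Z).

Here Z = f(Y) is a deterministic function of Y, forming X → Y → Z.

Original I(X;Y) = 0.1454 bits

After applying f:
P(X,Z) where Z=f(Y):
- P(X,Z=0) = P(X,Y=0) + P(X,Y=1) + P(X,Y=2)
- P(X,Z=1) = P(X,Y=3)

I(X;Z) = I(X;f(Y)) = 0.0454 bits

Verification: 0.1454 ≥ 0.0454 ✓

Information cannot be created by processing; the function f can only lose information about X.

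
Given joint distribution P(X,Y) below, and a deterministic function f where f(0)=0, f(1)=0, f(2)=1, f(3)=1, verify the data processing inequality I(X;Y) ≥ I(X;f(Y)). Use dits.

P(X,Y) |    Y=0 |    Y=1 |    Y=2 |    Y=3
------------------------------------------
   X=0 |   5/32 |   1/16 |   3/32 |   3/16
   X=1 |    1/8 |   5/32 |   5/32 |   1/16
I(X;Y) = 0.0274, I(X;f(Y)) = 0.0034, inequality holds: 0.0274 ≥ 0.0034

Data Processing Inequality: For any Markov chain X → Y → Z, we have I(X;Y) ≥ I(X;Z).

Here Z = f(Y) is a deterministic function of Y, forming X → Y → Z.

Original I(X;Y) = 0.0274 dits

After applying f:
P(X,Z) where Z=f(Y):
- P(X,Z=0) = P(X,Y=0) + P(X,Y=1)
- P(X,Z=1) = P(X,Y=2) + P(X,Y=3)

I(X;Z) = I(X;f(Y)) = 0.0034 dits

Verification: 0.0274 ≥ 0.0034 ✓

Information cannot be created by processing; the function f can only lose information about X.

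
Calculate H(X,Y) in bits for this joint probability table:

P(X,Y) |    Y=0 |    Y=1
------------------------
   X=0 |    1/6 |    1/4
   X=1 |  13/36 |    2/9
1.9437 bits

Joint entropy is H(X,Y) = -Σ_{x,y} p(x,y) log p(x,y).

Summing over all non-zero entries:
H(X,Y) = -[1/6·log_2(1/6) + 1/4·log_2(1/4) + 13/36·log_2(13/36) + 2/9·log_2(2/9)]
H(X,Y) = 1.9437 bits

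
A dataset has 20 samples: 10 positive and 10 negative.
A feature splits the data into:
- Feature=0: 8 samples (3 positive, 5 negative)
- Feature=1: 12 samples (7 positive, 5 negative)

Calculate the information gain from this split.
0.0303 bits

Information Gain = H(Y) - H(Y|Feature)

Before split:
P(positive) = 10/20 = 0.5000
H(Y) = 1.0000 bits

After split:
Feature=0: H = 0.9544 bits (weight = 8/20)
Feature=1: H = 0.9799 bits (weight = 12/20)
H(Y|Feature) = (8/20)×0.9544 + (12/20)×0.9799 = 0.9697 bits

Information Gain = 1.0000 - 0.9697 = 0.0303 bits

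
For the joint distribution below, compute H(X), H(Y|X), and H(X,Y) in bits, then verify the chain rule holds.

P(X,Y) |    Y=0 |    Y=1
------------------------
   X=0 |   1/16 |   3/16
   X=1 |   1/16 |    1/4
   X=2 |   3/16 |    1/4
H(X,Y) = 2.4056, H(X) = 1.5462, H(Y|X) = 0.8595 (all in bits)

Chain rule: H(X,Y) = H(X) + H(Y|X)

Left side — joint entropy directly:
H(X,Y) = -Σ p(x,y) log p(x,y) = 2.4056 bits

Right side — compute H(Y|X) from the conditional distributions:
P(X) = (1/4, 5/16, 7/16), so H(X) = 1.5462 bits
H(Y|X) = Σ_x P(X=x) · H(Y|X=x):
  P(Y|X=0) = (1/4, 3/4), H(Y|X=0) = 0.8113, weight P(X=0) = 1/4
  P(Y|X=1) = (1/5, 4/5), H(Y|X=1) = 0.7219, weight P(X=1) = 5/16
  P(Y|X=2) = (3/7, 4/7), H(Y|X=2) = 0.9852, weight P(X=2) = 7/16
H(Y|X) = 0.8595 bits

H(X) + H(Y|X) = 1.5462 + 0.8595 = 2.4056 bits

Both sides equal 2.4056 bits. ✓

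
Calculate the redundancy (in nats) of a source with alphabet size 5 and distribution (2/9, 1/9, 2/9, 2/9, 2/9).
0.0283 nats

Redundancy measures how far a source is from maximum entropy:
R = H_max - H(X)

Maximum entropy for 5 symbols: H_max = log_e(5) = 1.6094 nats
Actual entropy: H(X) = 1.5811 nats
Redundancy: R = 1.6094 - 1.5811 = 0.0283 nats

This redundancy represents potential for compression: the source could be compressed by 0.0283 nats per symbol.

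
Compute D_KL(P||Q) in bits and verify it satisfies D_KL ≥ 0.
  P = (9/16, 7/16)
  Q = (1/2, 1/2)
0.0113 bits

KL divergence satisfies the Gibbs inequality: D_KL(P||Q) ≥ 0 for all distributions P, Q.

D_KL(P||Q) = Σ p(x) log(p(x)/q(x))
Term by term:
  x=0: 9/16 × log_2[(9/16)/(1/2)] = 0.0956
  x=1: 7/16 × log_2[(7/16)/(1/2)] = -0.0843
D_KL(P||Q) = 0.0113 bits

D_KL(P||Q) = 0.0113 ≥ 0 ✓

This non-negativity is a fundamental property: relative entropy cannot be negative because it measures how different Q is from P.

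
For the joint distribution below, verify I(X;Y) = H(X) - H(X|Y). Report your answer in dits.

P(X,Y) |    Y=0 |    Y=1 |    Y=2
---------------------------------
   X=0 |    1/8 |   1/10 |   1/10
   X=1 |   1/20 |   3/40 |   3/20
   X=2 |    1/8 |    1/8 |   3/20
I(X;Y) = 0.0096 dits

Mutual information has multiple equivalent forms:
- I(X;Y) = H(X) - H(X|Y)
- I(X;Y) = H(Y) - H(Y|X)
- I(X;Y) = H(X) + H(Y) - H(X,Y)

Computing all quantities:
H(X) = 0.4720, H(Y) = 0.4729, H(X,Y) = 0.9353
H(X|Y) = 0.4624, H(Y|X) = 0.4633

Verification:
H(X) - H(X|Y) = 0.4720 - 0.4624 = 0.0096
H(Y) - H(Y|X) = 0.4729 - 0.4633 = 0.0096
H(X) + H(Y) - H(X,Y) = 0.4720 + 0.4729 - 0.9353 = 0.0096

All forms give I(X;Y) = 0.0096 dits. ✓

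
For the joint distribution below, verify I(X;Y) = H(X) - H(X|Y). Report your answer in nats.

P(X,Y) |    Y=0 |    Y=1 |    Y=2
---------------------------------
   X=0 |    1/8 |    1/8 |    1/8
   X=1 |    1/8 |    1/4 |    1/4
I(X;Y) = 0.0109 nats

Mutual information has multiple equivalent forms:
- I(X;Y) = H(X) - H(X|Y)
- I(X;Y) = H(Y) - H(Y|X)
- I(X;Y) = H(X) + H(Y) - H(X,Y)

Computing all quantities:
H(X) = 0.6616, H(Y) = 1.0822, H(X,Y) = 1.7329
H(X|Y) = 0.6507, H(Y|X) = 1.0713

Verification:
H(X) - H(X|Y) = 0.6616 - 0.6507 = 0.0109
H(Y) - H(Y|X) = 1.0822 - 1.0713 = 0.0109
H(X) + H(Y) - H(X,Y) = 0.6616 + 1.0822 - 1.7329 = 0.0109

All forms give I(X;Y) = 0.0109 nats. ✓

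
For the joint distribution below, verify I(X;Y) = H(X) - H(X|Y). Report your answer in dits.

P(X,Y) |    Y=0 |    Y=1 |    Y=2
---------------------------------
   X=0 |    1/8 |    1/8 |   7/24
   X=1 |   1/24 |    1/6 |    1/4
I(X;Y) = 0.0100 dits

Mutual information has multiple equivalent forms:
- I(X;Y) = H(X) - H(X|Y)
- I(X;Y) = H(Y) - H(Y|X)
- I(X;Y) = H(X) + H(Y) - H(X,Y)

Computing all quantities:
H(X) = 0.2995, H(Y) = 0.4300, H(X,Y) = 0.7196
H(X|Y) = 0.2896, H(Y|X) = 0.4200

Verification:
H(X) - H(X|Y) = 0.2995 - 0.2896 = 0.0100
H(Y) - H(Y|X) = 0.4300 - 0.4200 = 0.0100
H(X) + H(Y) - H(X,Y) = 0.2995 + 0.4300 - 0.7196 = 0.0100

All forms give I(X;Y) = 0.0100 dits. ✓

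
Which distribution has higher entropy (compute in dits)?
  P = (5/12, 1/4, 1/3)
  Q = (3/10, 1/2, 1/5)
P

Computing entropies in dits:
H(P) = 0.4680
H(Q) = 0.4472

Distribution P has higher entropy.

Intuition: The distribution closer to uniform (more spread out) has higher entropy.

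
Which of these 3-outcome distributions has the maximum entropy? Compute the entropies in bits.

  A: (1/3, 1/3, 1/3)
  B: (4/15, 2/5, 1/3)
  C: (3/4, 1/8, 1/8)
A

For a discrete distribution over n outcomes, entropy is maximized by the uniform distribution.

Computing entropies:
H(A) = 1.5850 bits
H(B) = 1.5656 bits
H(C) = 1.0613 bits

The uniform distribution (where all probabilities equal 1/3) achieves the maximum entropy of log_2(3) = 1.5850 bits.

Distribution A has the highest entropy.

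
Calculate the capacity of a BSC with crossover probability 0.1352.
0.4285 bits

For a binary symmetric channel (BSC) with error probability p:
Capacity C = 1 - H(p) bits per symbol

where H(p) = -p log₂(p) - (1-p) log₂(1-p) is the binary entropy function.

H(0.1352) = 0.5715 bits
C = 1 - 0.5715 = 0.4285 bits per symbol

This means we can reliably transmit up to 0.4285 bits of information per channel use.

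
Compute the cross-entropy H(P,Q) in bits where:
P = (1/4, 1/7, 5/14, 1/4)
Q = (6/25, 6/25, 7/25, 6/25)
1.9795 bits

Cross-entropy: H(P,Q) = -Σ p(x) log q(x)

Alternatively: H(P,Q) = H(P) + D_KL(P||Q)
H(P) = 1.9316 bits
D_KL(P||Q) = 0.0479 bits

H(P,Q) = 1.9316 + 0.0479 = 1.9795 bits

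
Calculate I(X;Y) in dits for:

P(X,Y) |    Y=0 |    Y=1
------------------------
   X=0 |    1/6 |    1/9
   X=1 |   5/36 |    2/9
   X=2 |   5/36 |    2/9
0.0082 dits

Mutual information: I(X;Y) = H(X) + H(Y) - H(X,Y)

Marginals:
P(X) = (5/18, 13/36, 13/36), H(X) = 0.4740 dits
P(Y) = (4/9, 5/9), H(Y) = 0.2983 dits

Joint entropy: H(X,Y) = 0.7642 dits

I(X;Y) = 0.4740 + 0.2983 - 0.7642 = 0.0082 dits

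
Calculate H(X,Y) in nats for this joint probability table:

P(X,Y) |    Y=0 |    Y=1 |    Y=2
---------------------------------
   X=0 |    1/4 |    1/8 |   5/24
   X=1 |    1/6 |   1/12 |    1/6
1.7376 nats

Joint entropy is H(X,Y) = -Σ_{x,y} p(x,y) log p(x,y).

Summing over all non-zero entries:
H(X,Y) = -[1/4·log_e(1/4) + 1/8·log_e(1/8) + 5/24·log_e(5/24) + 1/6·log_e(1/6) + 1/12·log_e(1/12) + 1/6·log_e(1/6)]
H(X,Y) = 1.7376 nats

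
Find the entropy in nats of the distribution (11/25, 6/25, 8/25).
1.0684 nats

Shannon entropy is H(X) = -Σ p(x) log p(x).

For P = (11/25, 6/25, 8/25):
H = -11/25 × log_e(11/25) -6/25 × log_e(6/25) -8/25 × log_e(8/25)
H = 1.0684 nats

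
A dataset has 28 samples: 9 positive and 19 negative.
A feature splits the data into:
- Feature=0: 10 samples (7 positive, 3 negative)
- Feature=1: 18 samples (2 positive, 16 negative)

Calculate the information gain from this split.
0.2677 bits

Information Gain = H(Y) - H(Y|Feature)

Before split:
P(positive) = 9/28 = 0.3214
H(Y) = 0.9059 bits

After split:
Feature=0: H = 0.8813 bits (weight = 10/28)
Feature=1: H = 0.5033 bits (weight = 18/28)
H(Y|Feature) = (10/28)×0.8813 + (18/28)×0.5033 = 0.6383 bits

Information Gain = 0.9059 - 0.6383 = 0.2677 bits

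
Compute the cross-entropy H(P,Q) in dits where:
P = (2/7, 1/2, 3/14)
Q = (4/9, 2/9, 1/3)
0.5295 dits

Cross-entropy: H(P,Q) = -Σ p(x) log q(x)

Alternatively: H(P,Q) = H(P) + D_KL(P||Q)
H(P) = 0.4493 dits
D_KL(P||Q) = 0.0801 dits

H(P,Q) = 0.4493 + 0.0801 = 0.5295 dits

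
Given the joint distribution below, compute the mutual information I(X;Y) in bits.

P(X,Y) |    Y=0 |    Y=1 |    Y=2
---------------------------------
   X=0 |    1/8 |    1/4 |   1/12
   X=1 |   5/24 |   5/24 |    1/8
0.0190 bits

Mutual information: I(X;Y) = H(X) + H(Y) - H(X,Y)

Marginals:
P(X) = (11/24, 13/24), H(X) = 0.9950 bits
P(Y) = (1/3, 11/24, 5/24), H(Y) = 1.5157 bits

Joint entropy: H(X,Y) = 2.4917 bits

I(X;Y) = 0.9950 + 1.5157 - 2.4917 = 0.0190 bits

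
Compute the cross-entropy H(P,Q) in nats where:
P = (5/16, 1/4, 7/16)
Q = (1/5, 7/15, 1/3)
1.1741 nats

Cross-entropy: H(P,Q) = -Σ p(x) log q(x)

Alternatively: H(P,Q) = H(P) + D_KL(P||Q)
H(P) = 1.0717 nats
D_KL(P||Q) = 0.1024 nats

H(P,Q) = 1.0717 + 0.1024 = 1.1741 nats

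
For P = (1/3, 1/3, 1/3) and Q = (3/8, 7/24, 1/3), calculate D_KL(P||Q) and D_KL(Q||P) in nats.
D_KL(P||Q) = 0.0052, D_KL(Q||P) = 0.0052

KL divergence is not symmetric: D_KL(P||Q) ≠ D_KL(Q||P) in general.

D_KL(P||Q) = 0.0052 nats
D_KL(Q||P) = 0.0052 nats

In this case they happen to be equal (to 4 decimal places).

This asymmetry is why KL divergence is not a true distance metric.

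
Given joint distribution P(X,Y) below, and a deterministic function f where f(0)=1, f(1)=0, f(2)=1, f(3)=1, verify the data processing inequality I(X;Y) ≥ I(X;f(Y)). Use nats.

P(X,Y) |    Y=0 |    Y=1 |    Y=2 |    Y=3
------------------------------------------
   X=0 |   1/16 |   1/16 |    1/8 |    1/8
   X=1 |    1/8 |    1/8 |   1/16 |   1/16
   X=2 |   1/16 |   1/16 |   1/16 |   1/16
I(X;Y) = 0.0425, I(X;f(Y)) = 0.0141, inequality holds: 0.0425 ≥ 0.0141

Data Processing Inequality: For any Markov chain X → Y → Z, we have I(X;Y) ≥ I(X;Z).

Here Z = f(Y) is a deterministic function of Y, forming X → Y → Z.

Original I(X;Y) = 0.0425 nats

After applying f:
P(X,Z) where Z=f(Y):
- P(X,Z=0) = P(X,Y=1)
- P(X,Z=1) = P(X,Y=0) + P(X,Y=2) + P(X,Y=3)

I(X;Z) = I(X;f(Y)) = 0.0141 nats

Verification: 0.0425 ≥ 0.0141 ✓

Information cannot be created by processing; the function f can only lose information about X.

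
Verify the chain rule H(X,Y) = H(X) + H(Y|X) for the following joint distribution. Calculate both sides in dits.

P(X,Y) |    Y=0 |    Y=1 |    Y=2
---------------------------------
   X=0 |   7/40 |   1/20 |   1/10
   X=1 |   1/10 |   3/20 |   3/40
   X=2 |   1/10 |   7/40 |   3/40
H(X,Y) = 0.9223, H(X) = 0.4769, H(Y|X) = 0.4455 (all in dits)

Chain rule: H(X,Y) = H(X) + H(Y|X)

Left side — joint entropy directly:
H(X,Y) = -Σ p(x,y) log p(x,y) = 0.9223 dits

Right side — compute H(Y|X) from the conditional distributions:
P(X) = (13/40, 13/40, 7/20), so H(X) = 0.4769 dits
H(Y|X) = Σ_x P(X=x) · H(Y|X=x):
  P(Y|X=0) = (7/13, 2/13, 4/13), H(Y|X=0) = 0.4273, weight P(X=0) = 13/40
  P(Y|X=1) = (4/13, 6/13, 3/13), H(Y|X=1) = 0.4594, weight P(X=1) = 13/40
  P(Y|X=2) = (2/7, 1/2, 3/14), H(Y|X=2) = 0.4493, weight P(X=2) = 7/20
H(Y|X) = 0.4455 dits

H(X) + H(Y|X) = 0.4769 + 0.4455 = 0.9223 dits

Both sides equal 0.9223 dits. ✓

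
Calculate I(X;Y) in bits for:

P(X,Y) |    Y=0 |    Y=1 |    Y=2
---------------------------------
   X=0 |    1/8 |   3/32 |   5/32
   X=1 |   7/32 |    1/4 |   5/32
0.0263 bits

Mutual information: I(X;Y) = H(X) + H(Y) - H(X,Y)

Marginals:
P(X) = (3/8, 5/8), H(X) = 0.9544 bits
P(Y) = (11/32, 11/32, 5/16), H(Y) = 1.5835 bits

Joint entropy: H(X,Y) = 2.5117 bits

I(X;Y) = 0.9544 + 1.5835 - 2.5117 = 0.0263 bits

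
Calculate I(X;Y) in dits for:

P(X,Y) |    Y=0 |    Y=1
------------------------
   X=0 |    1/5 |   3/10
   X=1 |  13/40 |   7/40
0.0138 dits

Mutual information: I(X;Y) = H(X) + H(Y) - H(X,Y)

Marginals:
P(X) = (1/2, 1/2), H(X) = 0.3010 dits
P(Y) = (21/40, 19/40), H(Y) = 0.3005 dits

Joint entropy: H(X,Y) = 0.5878 dits

I(X;Y) = 0.3010 + 0.3005 - 0.5878 = 0.0138 dits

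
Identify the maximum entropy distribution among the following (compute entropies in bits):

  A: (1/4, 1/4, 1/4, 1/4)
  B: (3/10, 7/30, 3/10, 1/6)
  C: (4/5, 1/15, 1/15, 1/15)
A

For a discrete distribution over n outcomes, entropy is maximized by the uniform distribution.

Computing entropies:
H(A) = 2.0000 bits
H(B) = 1.9629 bits
H(C) = 1.0389 bits

The uniform distribution (where all probabilities equal 1/4) achieves the maximum entropy of log_2(4) = 2.0000 bits.

Distribution A has the highest entropy.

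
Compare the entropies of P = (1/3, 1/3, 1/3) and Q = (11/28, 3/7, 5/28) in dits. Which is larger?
P

Computing entropies in dits:
H(P) = 0.4771
H(Q) = 0.4507

Distribution P has higher entropy.

Intuition: The distribution closer to uniform (more spread out) has higher entropy.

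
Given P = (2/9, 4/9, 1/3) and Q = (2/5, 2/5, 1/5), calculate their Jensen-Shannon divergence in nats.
0.0219 nats

Jensen-Shannon divergence is:
JSD(P||Q) = 0.5 × D_KL(P||M) + 0.5 × D_KL(Q||M)
where M = 0.5 × (P + Q) is the mixture distribution.

M = 0.5 × (2/9, 4/9, 1/3) + 0.5 × (2/5, 2/5, 1/5) = (0.311111, 0.422222, 4/15)

D_KL(P||M) = 0.0224 nats
D_KL(Q||M) = 0.0214 nats

JSD(P||Q) = 0.5 × 0.0224 + 0.5 × 0.0214 = 0.0219 nats

Unlike KL divergence, JSD is symmetric and bounded: 0 ≤ JSD ≤ log(2).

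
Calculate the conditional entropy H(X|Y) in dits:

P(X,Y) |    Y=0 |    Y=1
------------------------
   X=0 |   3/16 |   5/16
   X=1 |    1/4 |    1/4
0.2976 dits

Using the chain rule: H(X|Y) = H(X,Y) - H(Y)

First, compute H(X,Y) = 0.5952 dits

Marginal P(Y) = (7/16, 9/16)
H(Y) = 0.2976 dits

H(X|Y) = H(X,Y) - H(Y) = 0.5952 - 0.2976 = 0.2976 dits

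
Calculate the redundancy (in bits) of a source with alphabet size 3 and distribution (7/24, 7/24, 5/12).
0.0218 bits

Redundancy measures how far a source is from maximum entropy:
R = H_max - H(X)

Maximum entropy for 3 symbols: H_max = log_2(3) = 1.5850 bits
Actual entropy: H(X) = 1.5632 bits
Redundancy: R = 1.5850 - 1.5632 = 0.0218 bits

This redundancy represents potential for compression: the source could be compressed by 0.0218 bits per symbol.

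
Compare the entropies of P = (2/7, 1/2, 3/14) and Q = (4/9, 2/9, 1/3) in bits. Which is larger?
Q

Computing entropies in bits:
H(P) = 1.4926
H(Q) = 1.5305

Distribution Q has higher entropy.

Intuition: The distribution closer to uniform (more spread out) has higher entropy.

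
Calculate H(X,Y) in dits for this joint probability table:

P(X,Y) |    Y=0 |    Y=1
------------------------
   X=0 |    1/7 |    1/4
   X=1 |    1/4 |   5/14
0.5815 dits

Joint entropy is H(X,Y) = -Σ_{x,y} p(x,y) log p(x,y).

Summing over all non-zero entries:
H(X,Y) = -[1/7·log_10(1/7) + 1/4·log_10(1/4) + 1/4·log_10(1/4) + 5/14·log_10(5/14)]
H(X,Y) = 0.5815 dits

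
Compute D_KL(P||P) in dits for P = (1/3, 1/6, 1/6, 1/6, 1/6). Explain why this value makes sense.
0.0000 dits

KL divergence satisfies the Gibbs inequality: D_KL(P||Q) ≥ 0 for all distributions P, Q.

D_KL(P||Q) = Σ p(x) log(p(x)/q(x))
Each term is p(x) × log_10(p(x)/p(x)) = p(x) × log_10(1) = 0, so the sum is 0.
D_KL(P||Q) = 0.0000 dits

When P = Q, the KL divergence is exactly 0, as there is no 'divergence' between identical distributions.

This non-negativity is a fundamental property: relative entropy cannot be negative because it measures how different Q is from P.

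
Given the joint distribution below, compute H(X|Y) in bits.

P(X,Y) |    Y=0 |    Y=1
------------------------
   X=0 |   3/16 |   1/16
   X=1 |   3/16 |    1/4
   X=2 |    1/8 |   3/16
1.4835 bits

Using the chain rule: H(X|Y) = H(X,Y) - H(Y)

First, compute H(X,Y) = 2.4835 bits

Marginal P(Y) = (1/2, 1/2)
H(Y) = 1.0000 bits

H(X|Y) = H(X,Y) - H(Y) = 2.4835 - 1.0000 = 1.4835 bits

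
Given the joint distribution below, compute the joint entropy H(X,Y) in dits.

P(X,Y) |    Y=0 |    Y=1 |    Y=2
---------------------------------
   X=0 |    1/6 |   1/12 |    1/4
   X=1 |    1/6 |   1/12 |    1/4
0.7403 dits

Joint entropy is H(X,Y) = -Σ_{x,y} p(x,y) log p(x,y).

Summing over all non-zero entries:
H(X,Y) = -[1/6·log_10(1/6) + 1/12·log_10(1/12) + 1/4·log_10(1/4) + 1/6·log_10(1/6) + 1/12·log_10(1/12) + 1/4·log_10(1/4)]
H(X,Y) = 0.7403 dits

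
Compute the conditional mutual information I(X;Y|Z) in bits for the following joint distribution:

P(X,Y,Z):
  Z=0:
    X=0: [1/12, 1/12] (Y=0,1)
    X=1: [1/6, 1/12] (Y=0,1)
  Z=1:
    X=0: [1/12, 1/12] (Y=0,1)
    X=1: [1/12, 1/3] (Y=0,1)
0.0443 bits

Conditional mutual information: I(X;Y|Z) = H(X|Z) + H(Y|Z) - H(X,Y|Z)

H(Z) = 0.9799
H(X,Z) = 1.8879 → H(X|Z) = 0.9080
H(Y,Z) = 1.8879 → H(Y|Z) = 0.9080
H(X,Y,Z) = 2.7516 → H(X,Y|Z) = 1.7718

I(X;Y|Z) = 0.9080 + 0.9080 - 1.7718 = 0.0443 bits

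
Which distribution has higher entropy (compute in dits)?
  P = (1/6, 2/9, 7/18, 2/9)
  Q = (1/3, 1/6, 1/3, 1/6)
P

Computing entropies in dits:
H(P) = 0.5795
H(Q) = 0.5775

Distribution P has higher entropy.

Intuition: The distribution closer to uniform (more spread out) has higher entropy.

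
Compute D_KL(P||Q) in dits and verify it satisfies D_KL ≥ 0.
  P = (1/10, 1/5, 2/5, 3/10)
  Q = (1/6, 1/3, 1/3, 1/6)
0.0417 dits

KL divergence satisfies the Gibbs inequality: D_KL(P||Q) ≥ 0 for all distributions P, Q.

D_KL(P||Q) = Σ p(x) log(p(x)/q(x))
Term by term:
  x=0: 1/10 × log_10[(1/10)/(1/6)] = -0.0222
  x=1: 1/5 × log_10[(1/5)/(1/3)] = -0.0444
  x=2: 2/5 × log_10[(2/5)/(1/3)] = 0.0317
  x=3: 3/10 × log_10[(3/10)/(1/6)] = 0.0766
D_KL(P||Q) = 0.0417 dits

D_KL(P||Q) = 0.0417 ≥ 0 ✓

This non-negativity is a fundamental property: relative entropy cannot be negative because it measures how different Q is from P.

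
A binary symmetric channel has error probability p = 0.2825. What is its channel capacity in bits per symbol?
0.1412 bits

For a binary symmetric channel (BSC) with error probability p:
Capacity C = 1 - H(p) bits per symbol

where H(p) = -p log₂(p) - (1-p) log₂(1-p) is the binary entropy function.

H(0.2825) = 0.8588 bits
C = 1 - 0.8588 = 0.1412 bits per symbol

This means we can reliably transmit up to 0.1412 bits of information per channel use.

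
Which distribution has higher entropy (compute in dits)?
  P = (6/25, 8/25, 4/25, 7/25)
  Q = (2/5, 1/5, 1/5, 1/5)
P

Computing entropies in dits:
H(P) = 0.5892
H(Q) = 0.5786

Distribution P has higher entropy.

Intuition: The distribution closer to uniform (more spread out) has higher entropy.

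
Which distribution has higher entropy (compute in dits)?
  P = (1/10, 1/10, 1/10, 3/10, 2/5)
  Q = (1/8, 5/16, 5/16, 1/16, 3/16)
Q

Computing entropies in dits:
H(P) = 0.6160
H(Q) = 0.6402

Distribution Q has higher entropy.

Intuition: The distribution closer to uniform (more spread out) has higher entropy.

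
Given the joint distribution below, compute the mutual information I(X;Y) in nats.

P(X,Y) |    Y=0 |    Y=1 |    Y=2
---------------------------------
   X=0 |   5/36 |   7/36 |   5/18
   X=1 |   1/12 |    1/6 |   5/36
0.0068 nats

Mutual information: I(X;Y) = H(X) + H(Y) - H(X,Y)

Marginals:
P(X) = (11/18, 7/18), H(X) = 0.6682 nats
P(Y) = (2/9, 13/36, 5/12), H(Y) = 1.0668 nats

Joint entropy: H(X,Y) = 1.7283 nats

I(X;Y) = 0.6682 + 1.0668 - 1.7283 = 0.0068 nats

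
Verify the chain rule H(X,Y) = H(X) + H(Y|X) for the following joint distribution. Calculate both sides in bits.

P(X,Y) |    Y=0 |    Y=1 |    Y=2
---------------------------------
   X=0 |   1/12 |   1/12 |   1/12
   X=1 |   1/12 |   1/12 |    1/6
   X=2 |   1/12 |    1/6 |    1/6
H(X,Y) = 3.0850, H(X) = 1.5546, H(Y|X) = 1.5304 (all in bits)

Chain rule: H(X,Y) = H(X) + H(Y|X)

Left side — joint entropy directly:
H(X,Y) = -Σ p(x,y) log p(x,y) = 3.0850 bits

Right side — compute H(Y|X) from the conditional distributions:
P(X) = (1/4, 1/3, 5/12), so H(X) = 1.5546 bits
H(Y|X) = Σ_x P(X=x) · H(Y|X=x):
  P(Y|X=0) = (1/3, 1/3, 1/3), H(Y|X=0) = 1.5850, weight P(X=0) = 1/4
  P(Y|X=1) = (1/4, 1/4, 1/2), H(Y|X=1) = 1.5000, weight P(X=1) = 1/3
  P(Y|X=2) = (1/5, 2/5, 2/5), H(Y|X=2) = 1.5219, weight P(X=2) = 5/12
H(Y|X) = 1.5304 bits

H(X) + H(Y|X) = 1.5546 + 1.5304 = 3.0850 bits

Both sides equal 3.0850 bits. ✓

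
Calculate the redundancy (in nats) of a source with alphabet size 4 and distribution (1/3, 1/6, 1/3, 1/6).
0.0566 nats

Redundancy measures how far a source is from maximum entropy:
R = H_max - H(X)

Maximum entropy for 4 symbols: H_max = log_e(4) = 1.3863 nats
Actual entropy: H(X) = 1.3297 nats
Redundancy: R = 1.3863 - 1.3297 = 0.0566 nats

This redundancy represents potential for compression: the source could be compressed by 0.0566 nats per symbol.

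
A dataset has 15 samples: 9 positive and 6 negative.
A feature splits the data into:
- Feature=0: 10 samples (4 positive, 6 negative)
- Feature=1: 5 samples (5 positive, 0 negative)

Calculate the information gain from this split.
0.3237 bits

Information Gain = H(Y) - H(Y|Feature)

Before split:
P(positive) = 9/15 = 0.6000
H(Y) = 0.9710 bits

After split:
Feature=0: H = 0.9710 bits (weight = 10/15)
Feature=1: H = 0.0000 bits (weight = 5/15)
H(Y|Feature) = (10/15)×0.9710 + (5/15)×0.0000 = 0.6473 bits

Information Gain = 0.9710 - 0.6473 = 0.3237 bits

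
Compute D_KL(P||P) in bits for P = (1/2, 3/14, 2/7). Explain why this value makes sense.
0.0000 bits

KL divergence satisfies the Gibbs inequality: D_KL(P||Q) ≥ 0 for all distributions P, Q.

D_KL(P||Q) = Σ p(x) log(p(x)/q(x))
Each term is p(x) × log_2(p(x)/p(x)) = p(x) × log_2(1) = 0, so the sum is 0.
D_KL(P||Q) = 0.0000 bits

When P = Q, the KL divergence is exactly 0, as there is no 'divergence' between identical distributions.

This non-negativity is a fundamental property: relative entropy cannot be negative because it measures how different Q is from P.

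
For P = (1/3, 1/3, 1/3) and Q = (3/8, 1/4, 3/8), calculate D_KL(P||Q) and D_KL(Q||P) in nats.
D_KL(P||Q) = 0.0174, D_KL(Q||P) = 0.0164

KL divergence is not symmetric: D_KL(P||Q) ≠ D_KL(Q||P) in general.

D_KL(P||Q) = 0.0174 nats
D_KL(Q||P) = 0.0164 nats

No, they are not equal!

This asymmetry is why KL divergence is not a true distance metric.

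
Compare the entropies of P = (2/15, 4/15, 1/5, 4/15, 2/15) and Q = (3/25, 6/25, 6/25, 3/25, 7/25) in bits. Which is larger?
P

Computing entropies in bits:
H(P) = 2.2566
H(Q) = 2.2366

Distribution P has higher entropy.

Intuition: The distribution closer to uniform (more spread out) has higher entropy.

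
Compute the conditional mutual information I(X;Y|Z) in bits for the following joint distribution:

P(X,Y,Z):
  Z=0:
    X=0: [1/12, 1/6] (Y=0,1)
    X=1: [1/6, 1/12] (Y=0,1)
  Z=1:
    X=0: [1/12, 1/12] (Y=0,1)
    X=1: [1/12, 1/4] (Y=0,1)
0.0629 bits

Conditional mutual information: I(X;Y|Z) = H(X|Z) + H(Y|Z) - H(X,Y|Z)

H(Z) = 1.0000
H(X,Z) = 1.9591 → H(X|Z) = 0.9591
H(Y,Z) = 1.9591 → H(Y|Z) = 0.9591
H(X,Y,Z) = 2.8554 → H(X,Y|Z) = 1.8554

I(X;Y|Z) = 0.9591 + 0.9591 - 1.8554 = 0.0629 bits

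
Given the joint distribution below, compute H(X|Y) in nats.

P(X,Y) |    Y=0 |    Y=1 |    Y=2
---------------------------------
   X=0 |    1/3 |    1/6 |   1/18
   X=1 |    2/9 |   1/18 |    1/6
0.6238 nats

Using the chain rule: H(X|Y) = H(X,Y) - H(Y)

First, compute H(X,Y) = 1.6188 nats

Marginal P(Y) = (5/9, 2/9, 2/9)
H(Y) = 0.9950 nats

H(X|Y) = H(X,Y) - H(Y) = 1.6188 - 0.9950 = 0.6238 nats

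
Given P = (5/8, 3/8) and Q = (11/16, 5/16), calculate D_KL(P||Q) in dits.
0.0038 dits

KL divergence: D_KL(P||Q) = Σ p(x) log(p(x)/q(x))

Computing term by term:
  x=0: 5/8 × log_10[(5/8)/(11/16)] = 5/8 × -0.0414 = -0.0259
  x=1: 3/8 × log_10[(3/8)/(5/16)] = 3/8 × 0.0792 = 0.0297

D_KL(P||Q) = 0.0038 dits

Note: KL divergence is always non-negative and equals 0 iff P = Q.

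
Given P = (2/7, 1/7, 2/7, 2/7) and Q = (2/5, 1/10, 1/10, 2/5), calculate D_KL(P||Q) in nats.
0.1586 nats

KL divergence: D_KL(P||Q) = Σ p(x) log(p(x)/q(x))

Computing term by term:
  x=0: 2/7 × log_e[(2/7)/(2/5)] = 2/7 × -0.3365 = -0.0961
  x=1: 1/7 × log_e[(1/7)/(1/10)] = 1/7 × 0.3567 = 0.0510
  x=2: 2/7 × log_e[(2/7)/(1/10)] = 2/7 × 1.0498 = 0.2999
  x=3: 2/7 × log_e[(2/7)/(2/5)] = 2/7 × -0.3365 = -0.0961

D_KL(P||Q) = 0.1586 nats

Note: KL divergence is always non-negative and equals 0 iff P = Q.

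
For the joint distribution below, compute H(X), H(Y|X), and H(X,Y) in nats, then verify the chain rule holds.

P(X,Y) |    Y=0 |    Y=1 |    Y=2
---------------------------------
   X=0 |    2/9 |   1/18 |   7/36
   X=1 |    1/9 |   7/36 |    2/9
H(X,Y) = 1.7100, H(X) = 0.6916, H(Y|X) = 1.0184 (all in nats)

Chain rule: H(X,Y) = H(X) + H(Y|X)

Left side — joint entropy directly:
H(X,Y) = -Σ p(x,y) log p(x,y) = 1.7100 nats

Right side — compute H(Y|X) from the conditional distributions:
P(X) = (17/36, 19/36), so H(X) = 0.6916 nats
H(Y|X) = Σ_x P(X=x) · H(Y|X=x):
  P(Y|X=0) = (8/17, 2/17, 7/17), H(Y|X=0) = 0.9718, weight P(X=0) = 17/36
  P(Y|X=1) = (4/19, 7/19, 8/19), H(Y|X=1) = 1.0601, weight P(X=1) = 19/36
H(Y|X) = 1.0184 nats

H(X) + H(Y|X) = 0.6916 + 1.0184 = 1.7100 nats

Both sides equal 1.7100 nats. ✓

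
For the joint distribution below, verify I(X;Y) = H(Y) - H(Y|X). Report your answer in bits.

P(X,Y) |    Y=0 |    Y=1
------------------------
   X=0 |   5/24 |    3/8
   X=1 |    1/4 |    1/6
I(X;Y) = 0.0419 bits

Mutual information has multiple equivalent forms:
- I(X;Y) = H(X) - H(X|Y)
- I(X;Y) = H(Y) - H(Y|X)
- I(X;Y) = H(X) + H(Y) - H(X,Y)

Computing all quantities:
H(X) = 0.9799, H(Y) = 0.9950, H(X,Y) = 1.9329
H(X|Y) = 0.9379, H(Y|X) = 0.9531

Verification:
H(X) - H(X|Y) = 0.9799 - 0.9379 = 0.0419
H(Y) - H(Y|X) = 0.9950 - 0.9531 = 0.0419
H(X) + H(Y) - H(X,Y) = 0.9799 + 0.9950 - 1.9329 = 0.0419

All forms give I(X;Y) = 0.0419 bits. ✓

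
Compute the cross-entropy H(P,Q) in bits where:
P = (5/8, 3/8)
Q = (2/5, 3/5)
1.1026 bits

Cross-entropy: H(P,Q) = -Σ p(x) log q(x)

Alternatively: H(P,Q) = H(P) + D_KL(P||Q)
H(P) = 0.9544 bits
D_KL(P||Q) = 0.1481 bits

H(P,Q) = 0.9544 + 0.1481 = 1.1026 bits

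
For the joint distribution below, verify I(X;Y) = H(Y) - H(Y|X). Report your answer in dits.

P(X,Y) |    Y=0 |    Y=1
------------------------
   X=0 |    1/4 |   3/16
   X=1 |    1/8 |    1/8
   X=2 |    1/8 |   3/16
I(X;Y) = 0.0047 dits

Mutual information has multiple equivalent forms:
- I(X;Y) = H(X) - H(X|Y)
- I(X;Y) = H(Y) - H(Y|X)
- I(X;Y) = H(X) + H(Y) - H(X,Y)

Computing all quantities:
H(X) = 0.4654, H(Y) = 0.3010, H(X,Y) = 0.7618
H(X|Y) = 0.4608, H(Y|X) = 0.2964

Verification:
H(X) - H(X|Y) = 0.4654 - 0.4608 = 0.0047
H(Y) - H(Y|X) = 0.3010 - 0.2964 = 0.0047
H(X) + H(Y) - H(X,Y) = 0.4654 + 0.3010 - 0.7618 = 0.0047

All forms give I(X;Y) = 0.0047 dits. ✓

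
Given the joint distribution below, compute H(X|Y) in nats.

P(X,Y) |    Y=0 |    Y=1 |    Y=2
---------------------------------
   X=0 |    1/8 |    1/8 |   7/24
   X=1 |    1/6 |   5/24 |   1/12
0.6183 nats

Using the chain rule: H(X|Y) = H(X,Y) - H(Y)

First, compute H(X,Y) = 1.7117 nats

Marginal P(Y) = (7/24, 1/3, 3/8)
H(Y) = 1.0934 nats

H(X|Y) = H(X,Y) - H(Y) = 1.7117 - 1.0934 = 0.6183 nats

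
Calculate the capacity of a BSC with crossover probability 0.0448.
0.7361 bits

For a binary symmetric channel (BSC) with error probability p:
Capacity C = 1 - H(p) bits per symbol

where H(p) = -p log₂(p) - (1-p) log₂(1-p) is the binary entropy function.

H(0.0448) = 0.2639 bits
C = 1 - 0.2639 = 0.7361 bits per symbol

This means we can reliably transmit up to 0.7361 bits of information per channel use.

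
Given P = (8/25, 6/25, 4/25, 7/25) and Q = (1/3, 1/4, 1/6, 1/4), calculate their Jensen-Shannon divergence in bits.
0.0008 bits

Jensen-Shannon divergence is:
JSD(P||Q) = 0.5 × D_KL(P||M) + 0.5 × D_KL(Q||M)
where M = 0.5 × (P + Q) is the mixture distribution.

M = 0.5 × (8/25, 6/25, 4/25, 7/25) + 0.5 × (1/3, 1/4, 1/6, 1/4) = (0.326667, 0.245, 0.163333, 0.265)

D_KL(P||M) = 0.0008 bits
D_KL(Q||M) = 0.0008 bits

JSD(P||Q) = 0.5 × 0.0008 + 0.5 × 0.0008 = 0.0008 bits

Unlike KL divergence, JSD is symmetric and bounded: 0 ≤ JSD ≤ log(2).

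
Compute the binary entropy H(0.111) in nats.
0.3486 nats

The binary entropy function is:
H(p) = -p log(p) - (1-p) log(1-p)

H(0.111) = -0.111 × log_e(0.111) - 0.889 × log_e(0.889)
H(0.111) = 0.3486 nats

Note: Binary entropy is maximized at p=0.5 (H=1 bit) and minimized at p=0 or p=1 (H=0).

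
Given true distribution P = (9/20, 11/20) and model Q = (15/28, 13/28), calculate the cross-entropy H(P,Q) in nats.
0.7029 nats

Cross-entropy: H(P,Q) = -Σ p(x) log q(x)

Alternatively: H(P,Q) = H(P) + D_KL(P||Q)
H(P) = 0.6881 nats
D_KL(P||Q) = 0.0147 nats

H(P,Q) = 0.6881 + 0.0147 = 0.7029 nats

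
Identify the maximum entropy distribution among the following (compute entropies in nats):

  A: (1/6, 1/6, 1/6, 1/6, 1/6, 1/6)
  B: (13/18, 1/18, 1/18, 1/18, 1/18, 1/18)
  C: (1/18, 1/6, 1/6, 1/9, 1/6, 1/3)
A

For a discrete distribution over n outcomes, entropy is maximized by the uniform distribution.

Computing entropies:
H(A) = 1.7918 nats
H(B) = 1.0379 nats
H(C) = 1.6668 nats

The uniform distribution (where all probabilities equal 1/6) achieves the maximum entropy of log_e(6) = 1.7918 nats.

Distribution A has the highest entropy.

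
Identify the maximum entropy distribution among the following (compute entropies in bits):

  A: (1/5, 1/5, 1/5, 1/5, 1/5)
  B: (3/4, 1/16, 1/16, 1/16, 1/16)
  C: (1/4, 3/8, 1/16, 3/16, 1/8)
A

For a discrete distribution over n outcomes, entropy is maximized by the uniform distribution.

Computing entropies:
H(A) = 2.3219 bits
H(B) = 1.3113 bits
H(C) = 2.1085 bits

The uniform distribution (where all probabilities equal 1/5) achieves the maximum entropy of log_2(5) = 2.3219 bits.

Distribution A has the highest entropy.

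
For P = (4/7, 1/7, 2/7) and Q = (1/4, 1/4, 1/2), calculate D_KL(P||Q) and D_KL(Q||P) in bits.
D_KL(P||Q) = 0.3355, D_KL(Q||P) = 0.3074

KL divergence is not symmetric: D_KL(P||Q) ≠ D_KL(Q||P) in general.

D_KL(P||Q) = 0.3355 bits
D_KL(Q||P) = 0.3074 bits

No, they are not equal!

This asymmetry is why KL divergence is not a true distance metric.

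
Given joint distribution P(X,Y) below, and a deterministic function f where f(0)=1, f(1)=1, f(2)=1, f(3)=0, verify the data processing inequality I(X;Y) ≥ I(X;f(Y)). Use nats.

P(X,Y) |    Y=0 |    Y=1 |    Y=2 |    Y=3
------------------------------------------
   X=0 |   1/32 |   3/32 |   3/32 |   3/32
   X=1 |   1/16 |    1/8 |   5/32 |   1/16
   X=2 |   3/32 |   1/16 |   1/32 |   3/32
I(X;Y) = 0.0641, I(X;f(Y)) = 0.0180, inequality holds: 0.0641 ≥ 0.0180

Data Processing Inequality: For any Markov chain X → Y → Z, we have I(X;Y) ≥ I(X;Z).

Here Z = f(Y) is a deterministic function of Y, forming X → Y → Z.

Original I(X;Y) = 0.0641 nats

After applying f:
P(X,Z) where Z=f(Y):
- P(X,Z=0) = P(X,Y=3)
- P(X,Z=1) = P(X,Y=0) + P(X,Y=1) + P(X,Y=2)

I(X;Z) = I(X;f(Y)) = 0.0180 nats

Verification: 0.0641 ≥ 0.0180 ✓

Information cannot be created by processing; the function f can only lose information about X.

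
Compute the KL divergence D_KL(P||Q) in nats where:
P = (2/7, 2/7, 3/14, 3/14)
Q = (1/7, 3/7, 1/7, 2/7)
0.1074 nats

KL divergence: D_KL(P||Q) = Σ p(x) log(p(x)/q(x))

Computing term by term:
  x=0: 2/7 × log_e[(2/7)/(1/7)] = 2/7 × 0.6931 = 0.1980
  x=1: 2/7 × log_e[(2/7)/(3/7)] = 2/7 × -0.4055 = -0.1158
  x=2: 3/14 × log_e[(3/14)/(1/7)] = 3/14 × 0.4055 = 0.0869
  x=3: 3/14 × log_e[(3/14)/(2/7)] = 3/14 × -0.2877 = -0.0616

D_KL(P||Q) = 0.1074 nats

Note: KL divergence is always non-negative and equals 0 iff P = Q.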